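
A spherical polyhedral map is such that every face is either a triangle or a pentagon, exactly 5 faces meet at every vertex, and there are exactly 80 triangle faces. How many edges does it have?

150

Let x be the number of pentagons; then F = 80 + x.
Edge–face incidences: 2E = 3·80 + 5·x = 240 + 5x.
Every vertex has degree 5, so 5V = 2E.
Euler: V − E + F = 2 ⇒ (2E)/5 − E + (80 + x) = 2.
Multiply by 10: 2·(2E) − 5·(2E) + 10·(80 + x) = 20, i.e. 800 + 10x − 3·(240 + 5x) = 20.
Collecting terms: −5x + 80 = 20, so −5x = −60, so x = 12.
Then 2E = 240 + 5·12 = 300, so E = 150, V = 2E/5 = 60, F = 80 + 12 = 92.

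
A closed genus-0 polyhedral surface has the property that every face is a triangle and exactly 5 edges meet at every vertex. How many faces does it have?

Each face has 3 edges and each edge borders two faces, so 2E = 3F.
Each vertex has degree 5, so 5V = 2E and hence V = 3F/5.
Euler: V − E + F = 2 ⇒ (3F/5) − (3F/2) + F = 2.
Multiply by 10: (6 − 15 + 10)F = 20, i.e. 1F = 20.
So F = 20, E = 3·20/2 = 30, V = 3·20/5 = 12.

20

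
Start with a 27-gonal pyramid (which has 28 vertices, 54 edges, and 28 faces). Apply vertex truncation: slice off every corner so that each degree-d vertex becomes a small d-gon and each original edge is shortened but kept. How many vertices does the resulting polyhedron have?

Truncation replaces each original edge-end by a new vertex, so V′ = 2E = 108.
Each original edge survives, and each old vertex of degree d contributes d new edges; summing degrees gives Σd = 2E, so E′ = E + 2E = 3E = 162.
Each original face survives and each original vertex becomes one new face: F′ = F + V = 56.

108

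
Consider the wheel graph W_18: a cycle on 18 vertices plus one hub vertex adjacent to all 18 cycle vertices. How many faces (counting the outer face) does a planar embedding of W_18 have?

19

W_18 has V = 18 + 1 = 19 vertices and E = 2·18 = 36 edges.
By Euler's formula F = 2 − V + E = 2 − 19 + 36 = 19.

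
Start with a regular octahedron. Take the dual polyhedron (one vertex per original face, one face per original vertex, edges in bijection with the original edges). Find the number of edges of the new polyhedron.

12

The base solid has V = 6, E = 12, F = 8.
The dual swaps V and F and preserves E: V′ = F = 8, E′ = E = 12, F′ = V = 6.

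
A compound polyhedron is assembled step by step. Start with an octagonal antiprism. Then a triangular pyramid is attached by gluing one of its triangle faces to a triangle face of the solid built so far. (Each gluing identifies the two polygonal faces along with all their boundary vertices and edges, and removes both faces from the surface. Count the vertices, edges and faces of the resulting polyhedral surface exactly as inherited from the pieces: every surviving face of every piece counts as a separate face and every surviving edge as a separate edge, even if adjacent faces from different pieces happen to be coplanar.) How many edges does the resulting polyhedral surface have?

35

An octagonal antiprism: V=16, E=32, F=18.
Attach a triangular pyramid (V=4, E=6, F=4) along a 3-gon: merge 3 vertices and 3 edges, delete both glued faces → V=17, E=35, F=20.
Check: V − E + F = 17 − 35 + 20 = 2.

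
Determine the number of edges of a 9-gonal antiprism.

An antiprism on an n-gon has two n-gon caps and 2n triangles: V = 2·9 = 18, E = 4·9 = 36, F = 2·9 + 2 = 20.

36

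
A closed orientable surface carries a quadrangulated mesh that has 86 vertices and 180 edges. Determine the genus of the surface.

3

Every face is a square and each edge borders two faces, so 4F = 2·180, giving F = 90.
χ = V − E + F = 86 − 180 + 90 = -4.
For a closed orientable surface χ = 2 − 2g, so g = (2 − (-4))/2 = 3.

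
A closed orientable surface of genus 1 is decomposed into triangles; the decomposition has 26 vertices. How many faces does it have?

χ = 2 − 2·1 = 0, and every face is a triangle so 3F = 2E.
V − E + F = 0 with E = 3F/2 gives 26 − (3/2 − 1)·F = 0, so F = 52 and E = 78.

52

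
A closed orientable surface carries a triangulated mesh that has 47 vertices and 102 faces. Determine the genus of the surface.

3

Every face is a triangle, so 2E = 3·102 = 306, giving E = 153.
χ = V − E + F = 47 − 153 + 102 = -4.
For a closed orientable surface χ = 2 − 2g, so g = (2 − (-4))/2 = 3.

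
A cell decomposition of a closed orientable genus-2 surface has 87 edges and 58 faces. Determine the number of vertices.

27

For a closed orientable surface of genus 2, χ = 2 − 2·2 = -2.
V = -2 + E − F = -2 + 87 − 58 = 27.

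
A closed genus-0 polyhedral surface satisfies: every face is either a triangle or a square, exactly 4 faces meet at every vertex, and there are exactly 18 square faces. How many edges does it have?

48

Let x be the number of triangles; then F = 18 + x.
Edge–face incidences: 2E = 4·18 + 3·x = 72 + 3x.
Every vertex has degree 4, so 4V = 2E.
Euler: V − E + F = 2 ⇒ (2E)/4 − E + (18 + x) = 2.
Multiply by 8: 2·(2E) − 4·(2E) + 8·(18 + x) = 16, i.e. 144 + 8x − 2·(72 + 3x) = 16.
Collecting terms: 2x = 16, so x = 8.
Then 2E = 72 + 3·8 = 96, so E = 48, V = 2E/4 = 24, F = 18 + 8 = 26.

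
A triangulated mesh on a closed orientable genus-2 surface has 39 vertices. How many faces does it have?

82

χ = 2 − 2·2 = -2, and every face is a triangle so 3F = 2E.
V − E + F = -2 with E = 3F/2 gives 39 − (3/2 − 1)·F = -2, so F = 82 and E = 123.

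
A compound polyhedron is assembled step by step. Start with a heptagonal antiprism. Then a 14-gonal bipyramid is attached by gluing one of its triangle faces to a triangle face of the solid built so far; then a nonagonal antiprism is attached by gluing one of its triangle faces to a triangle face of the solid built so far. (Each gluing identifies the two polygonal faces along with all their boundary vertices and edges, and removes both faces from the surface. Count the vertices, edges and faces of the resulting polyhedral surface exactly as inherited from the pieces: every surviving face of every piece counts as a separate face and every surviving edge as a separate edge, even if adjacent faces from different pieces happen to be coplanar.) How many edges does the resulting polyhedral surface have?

100

A heptagonal antiprism: V=14, E=28, F=16.
Attach a 14-gonal bipyramid (V=16, E=42, F=28) along a 3-gon: merge 3 vertices and 3 edges, delete both glued faces → V=27, E=67, F=42.
Attach a nonagonal antiprism (V=18, E=36, F=20) along a 3-gon: merge 3 vertices and 3 edges, delete both glued faces → V=42, E=100, F=60.
Check: V − E + F = 42 − 100 + 60 = 2.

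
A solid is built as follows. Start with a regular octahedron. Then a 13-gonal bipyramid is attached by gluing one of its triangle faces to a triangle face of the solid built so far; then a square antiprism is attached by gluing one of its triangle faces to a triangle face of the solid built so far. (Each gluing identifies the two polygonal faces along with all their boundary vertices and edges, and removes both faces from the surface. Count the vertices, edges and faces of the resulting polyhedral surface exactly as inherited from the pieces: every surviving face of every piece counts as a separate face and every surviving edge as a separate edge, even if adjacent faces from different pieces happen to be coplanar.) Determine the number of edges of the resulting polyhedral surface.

A regular octahedron: V=6, E=12, F=8.
Attach a 13-gonal bipyramid (V=15, E=39, F=26) along a 3-gon: merge 3 vertices and 3 edges, delete both glued faces → V=18, E=48, F=32.
Attach a square antiprism (V=8, E=16, F=10) along a 3-gon: merge 3 vertices and 3 edges, delete both glued faces → V=23, E=61, F=40.
Check: V − E + F = 23 − 61 + 40 = 2.

61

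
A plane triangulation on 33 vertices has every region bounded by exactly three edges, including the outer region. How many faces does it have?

In a plane triangulation 3F = 2E and V − E + F = 2, so F = 2V − 4 = 2·33 − 4 = 62.

62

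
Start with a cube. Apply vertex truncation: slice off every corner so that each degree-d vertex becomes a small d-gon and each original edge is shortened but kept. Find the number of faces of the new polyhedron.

The base solid has V = 8, E = 12, F = 6.
Truncation replaces each original edge-end by a new vertex, so V′ = 2E = 24.
Each original edge survives, and each old vertex of degree d contributes d new edges; summing degrees gives Σd = 2E, so E′ = E + 2E = 3E = 36.
Each original face survives and each original vertex becomes one new face: F′ = F + V = 14.

14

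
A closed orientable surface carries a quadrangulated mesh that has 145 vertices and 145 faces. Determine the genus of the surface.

1

Every face is a square, so 2E = 4·145 = 580, giving E = 290.
χ = V − E + F = 145 − 290 + 145 = 0.
For a closed orientable surface χ = 2 − 2g, so g = (2 − (0))/2 = 1.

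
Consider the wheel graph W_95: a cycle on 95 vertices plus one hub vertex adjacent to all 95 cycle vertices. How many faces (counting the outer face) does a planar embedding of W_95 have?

96

W_95 has V = 95 + 1 = 96 vertices and E = 2·95 = 190 edges.
By Euler's formula F = 2 − V + E = 2 − 96 + 190 = 96.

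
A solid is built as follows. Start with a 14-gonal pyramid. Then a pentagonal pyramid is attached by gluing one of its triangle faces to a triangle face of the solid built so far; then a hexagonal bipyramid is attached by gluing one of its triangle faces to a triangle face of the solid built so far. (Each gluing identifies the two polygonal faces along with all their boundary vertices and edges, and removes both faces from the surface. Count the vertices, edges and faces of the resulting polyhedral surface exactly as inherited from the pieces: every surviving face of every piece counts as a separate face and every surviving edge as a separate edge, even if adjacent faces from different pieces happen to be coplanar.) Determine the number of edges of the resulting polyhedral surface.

50

A 14-gonal pyramid: V=15, E=28, F=15.
Attach a pentagonal pyramid (V=6, E=10, F=6) along a 3-gon: merge 3 vertices and 3 edges, delete both glued faces → V=18, E=35, F=19.
Attach a hexagonal bipyramid (V=8, E=18, F=12) along a 3-gon: merge 3 vertices and 3 edges, delete both glued faces → V=23, E=50, F=29.
Check: V − E + F = 23 − 50 + 29 = 2.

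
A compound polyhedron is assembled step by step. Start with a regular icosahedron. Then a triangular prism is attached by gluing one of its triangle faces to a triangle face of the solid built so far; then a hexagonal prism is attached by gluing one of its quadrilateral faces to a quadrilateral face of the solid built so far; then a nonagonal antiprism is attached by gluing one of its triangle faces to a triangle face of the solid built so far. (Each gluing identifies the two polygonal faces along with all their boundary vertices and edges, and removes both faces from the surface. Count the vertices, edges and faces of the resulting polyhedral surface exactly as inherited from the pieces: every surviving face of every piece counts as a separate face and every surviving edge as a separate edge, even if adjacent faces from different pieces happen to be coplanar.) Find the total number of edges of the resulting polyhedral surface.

A regular icosahedron: V=12, E=30, F=20.
Attach a triangular prism (V=6, E=9, F=5) along a 3-gon: merge 3 vertices and 3 edges, delete both glued faces → V=15, E=36, F=23.
Attach a hexagonal prism (V=12, E=18, F=8) along a 4-gon: merge 4 vertices and 4 edges, delete both glued faces → V=23, E=50, F=29.
Attach a nonagonal antiprism (V=18, E=36, F=20) along a 3-gon: merge 3 vertices and 3 edges, delete both glued faces → V=38, E=83, F=47.
Check: V − E + F = 38 − 83 + 47 = 2.

83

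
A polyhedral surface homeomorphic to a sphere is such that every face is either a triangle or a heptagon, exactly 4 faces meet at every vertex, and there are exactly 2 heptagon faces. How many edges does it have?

28

Let x be the number of triangles; then F = 2 + x.
Edge–face incidences: 2E = 7·2 + 3·x = 14 + 3x.
Every vertex has degree 4, so 4V = 2E.
Euler: V − E + F = 2 ⇒ (2E)/4 − E + (2 + x) = 2.
Multiply by 8: 2·(2E) − 4·(2E) + 8·(2 + x) = 16, i.e. 16 + 8x − 2·(14 + 3x) = 16.
Collecting terms: 2x − 12 = 16, so 2x = 28, so x = 14.
Then 2E = 14 + 3·14 = 56, so E = 28, V = 2E/4 = 14, F = 2 + 14 = 16.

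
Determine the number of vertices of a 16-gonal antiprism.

32

An antiprism on an n-gon has two n-gon caps and 2n triangles: V = 2·16 = 32, E = 4·16 = 64, F = 2·16 + 2 = 34.
Check: V − E + F = 32 − 64 + 34 = 2.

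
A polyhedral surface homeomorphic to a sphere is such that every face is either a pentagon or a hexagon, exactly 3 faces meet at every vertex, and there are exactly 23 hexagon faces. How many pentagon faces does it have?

12

Let x be the number of pentagons; then F = 23 + x.
Edge–face incidences: 2E = 6·23 + 5·x = 138 + 5x.
Every vertex has degree 3, so 3V = 2E.
Euler: V − E + F = 2 ⇒ (2E)/3 − E + (23 + x) = 2.
Multiply by 6: 2·(2E) − 3·(2E) + 6·(23 + x) = 12, i.e. 138 + 6x − (138 + 5x) = 12.
Collecting terms: x = 12.
Then 2E = 138 + 5·12 = 198, so E = 99, V = 2E/3 = 66, F = 23 + 12 = 35.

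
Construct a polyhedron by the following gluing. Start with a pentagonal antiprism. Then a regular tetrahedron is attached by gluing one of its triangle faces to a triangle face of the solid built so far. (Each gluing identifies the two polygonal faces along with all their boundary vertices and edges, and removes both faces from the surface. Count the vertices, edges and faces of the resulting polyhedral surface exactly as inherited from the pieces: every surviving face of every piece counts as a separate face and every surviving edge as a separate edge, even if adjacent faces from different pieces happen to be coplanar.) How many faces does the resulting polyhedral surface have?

A pentagonal antiprism: V=10, E=20, F=12.
Attach a regular tetrahedron (V=4, E=6, F=4) along a 3-gon: merge 3 vertices and 3 edges, delete both glued faces → V=11, E=23, F=14.
Check: V − E + F = 11 − 23 + 14 = 2.

14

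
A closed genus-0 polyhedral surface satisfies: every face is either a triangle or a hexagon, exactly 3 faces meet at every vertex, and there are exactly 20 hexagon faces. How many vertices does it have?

Let x be the number of triangles; then F = 20 + x.
Edge–face incidences: 2E = 6·20 + 3·x = 120 + 3x.
Every vertex has degree 3, so 3V = 2E.
Euler: V − E + F = 2 ⇒ (2E)/3 − E + (20 + x) = 2.
Multiply by 6: 2·(2E) − 3·(2E) + 6·(20 + x) = 12, i.e. 120 + 6x − (120 + 3x) = 12.
Collecting terms: 3x = 12, so x = 4.
Then 2E = 120 + 3·4 = 132, so E = 66, V = 2E/3 = 44, F = 20 + 4 = 24.

44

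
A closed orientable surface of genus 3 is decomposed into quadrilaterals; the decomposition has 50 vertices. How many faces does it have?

χ = 2 − 2·3 = -4, and every face is a square so 4F = 2E.
V − E + F = -4 with E = 4F/2 gives 50 − (4/2 − 1)·F = -4, so F = 54 and E = 108.

54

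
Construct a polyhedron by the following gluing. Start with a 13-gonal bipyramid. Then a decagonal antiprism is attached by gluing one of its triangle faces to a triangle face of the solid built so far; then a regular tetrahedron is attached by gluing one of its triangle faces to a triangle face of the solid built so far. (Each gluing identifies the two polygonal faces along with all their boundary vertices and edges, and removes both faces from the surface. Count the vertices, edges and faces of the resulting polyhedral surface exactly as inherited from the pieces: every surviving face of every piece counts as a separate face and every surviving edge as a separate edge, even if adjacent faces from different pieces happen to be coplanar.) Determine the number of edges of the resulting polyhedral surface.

79

A 13-gonal bipyramid: V=15, E=39, F=26.
Attach a decagonal antiprism (V=20, E=40, F=22) along a 3-gon: merge 3 vertices and 3 edges, delete both glued faces → V=32, E=76, F=46.
Attach a regular tetrahedron (V=4, E=6, F=4) along a 3-gon: merge 3 vertices and 3 edges, delete both glued faces → V=33, E=79, F=48.
Check: V − E + F = 33 − 79 + 48 = 2.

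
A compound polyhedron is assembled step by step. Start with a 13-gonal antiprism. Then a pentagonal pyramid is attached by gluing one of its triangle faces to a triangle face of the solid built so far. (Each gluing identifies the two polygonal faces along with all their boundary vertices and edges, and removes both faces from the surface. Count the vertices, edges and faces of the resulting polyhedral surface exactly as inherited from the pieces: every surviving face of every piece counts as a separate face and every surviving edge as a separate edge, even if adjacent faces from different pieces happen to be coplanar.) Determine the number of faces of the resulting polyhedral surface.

32

A 13-gonal antiprism: V=26, E=52, F=28.
Attach a pentagonal pyramid (V=6, E=10, F=6) along a 3-gon: merge 3 vertices and 3 edges, delete both glued faces → V=29, E=59, F=32.
Check: V − E + F = 29 − 59 + 32 = 2.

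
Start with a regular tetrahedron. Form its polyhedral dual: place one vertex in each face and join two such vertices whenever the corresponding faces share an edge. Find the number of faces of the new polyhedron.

The base solid has V = 4, E = 6, F = 4.
The dual swaps V and F and preserves E: V′ = F = 4, E′ = E = 6, F′ = V = 4.

4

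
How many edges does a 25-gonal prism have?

75

A prism on an n-gon has two n-gon bases and n rectangular sides: V = 2·25 = 50, E = 3·25 = 75, F = 25 + 2 = 27.
Check: V − E + F = 50 − 75 + 27 = 2.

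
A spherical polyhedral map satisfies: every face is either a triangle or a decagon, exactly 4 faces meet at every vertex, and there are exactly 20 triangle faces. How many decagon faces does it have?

2

Let x be the number of decagons; then F = 20 + x.
Edge–face incidences: 2E = 3·20 + 10·x = 60 + 10x.
Every vertex has degree 4, so 4V = 2E.
Euler: V − E + F = 2 ⇒ (2E)/4 − E + (20 + x) = 2.
Multiply by 8: 2·(2E) − 4·(2E) + 8·(20 + x) = 16, i.e. 160 + 8x − 2·(60 + 10x) = 16.
Collecting terms: −12x + 40 = 16, so −12x = −24, so x = 2.
Then 2E = 60 + 10·2 = 80, so E = 40, V = 2E/4 = 20, F = 20 + 2 = 22.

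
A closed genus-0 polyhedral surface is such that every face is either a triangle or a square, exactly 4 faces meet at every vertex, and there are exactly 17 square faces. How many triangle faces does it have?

8

Let x be the number of triangles; then F = 17 + x.
Edge–face incidences: 2E = 4·17 + 3·x = 68 + 3x.
Every vertex has degree 4, so 4V = 2E.
Euler: V − E + F = 2 ⇒ (2E)/4 − E + (17 + x) = 2.
Multiply by 8: 2·(2E) − 4·(2E) + 8·(17 + x) = 16, i.e. 136 + 8x − 2·(68 + 3x) = 16.
Collecting terms: 2x = 16, so x = 8.
Then 2E = 68 + 3·8 = 92, so E = 46, V = 2E/4 = 23, F = 17 + 8 = 25.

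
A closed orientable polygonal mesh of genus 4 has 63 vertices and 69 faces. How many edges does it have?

138

For a closed orientable surface of genus 4, χ = 2 − 2·4 = -6.
E = V + F − (-6) = 63 + 69 − (-6) = 138.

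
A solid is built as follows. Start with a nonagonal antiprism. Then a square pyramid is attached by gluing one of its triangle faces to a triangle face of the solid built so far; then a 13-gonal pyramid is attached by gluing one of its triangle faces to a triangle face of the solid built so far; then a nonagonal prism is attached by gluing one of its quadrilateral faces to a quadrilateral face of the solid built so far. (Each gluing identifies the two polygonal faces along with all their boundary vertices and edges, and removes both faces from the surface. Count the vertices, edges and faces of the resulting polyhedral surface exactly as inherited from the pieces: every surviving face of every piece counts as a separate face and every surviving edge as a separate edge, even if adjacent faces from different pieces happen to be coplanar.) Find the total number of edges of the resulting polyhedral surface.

A nonagonal antiprism: V=18, E=36, F=20.
Attach a square pyramid (V=5, E=8, F=5) along a 3-gon: merge 3 vertices and 3 edges, delete both glued faces → V=20, E=41, F=23.
Attach a 13-gonal pyramid (V=14, E=26, F=14) along a 3-gon: merge 3 vertices and 3 edges, delete both glued faces → V=31, E=64, F=35.
Attach a nonagonal prism (V=18, E=27, F=11) along a 4-gon: merge 4 vertices and 4 edges, delete both glued faces → V=45, E=87, F=44.
Check: V − E + F = 45 − 87 + 44 = 2.

87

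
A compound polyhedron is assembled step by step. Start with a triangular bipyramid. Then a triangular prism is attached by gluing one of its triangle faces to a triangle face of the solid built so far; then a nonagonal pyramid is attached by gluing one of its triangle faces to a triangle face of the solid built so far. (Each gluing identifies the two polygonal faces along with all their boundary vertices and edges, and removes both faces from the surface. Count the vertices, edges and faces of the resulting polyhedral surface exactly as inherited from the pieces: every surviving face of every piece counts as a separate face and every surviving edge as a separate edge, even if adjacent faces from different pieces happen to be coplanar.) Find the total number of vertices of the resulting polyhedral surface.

15

A triangular bipyramid: V=5, E=9, F=6.
Attach a triangular prism (V=6, E=9, F=5) along a 3-gon: merge 3 vertices and 3 edges, delete both glued faces → V=8, E=15, F=9.
Attach a nonagonal pyramid (V=10, E=18, F=10) along a 3-gon: merge 3 vertices and 3 edges, delete both glued faces → V=15, E=30, F=17.
Check: V − E + F = 15 − 30 + 17 = 2.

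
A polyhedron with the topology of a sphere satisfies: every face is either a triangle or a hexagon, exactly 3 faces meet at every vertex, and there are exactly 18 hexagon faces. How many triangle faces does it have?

4

Let x be the number of triangles; then F = 18 + x.
Edge–face incidences: 2E = 6·18 + 3·x = 108 + 3x.
Every vertex has degree 3, so 3V = 2E.
Euler: V − E + F = 2 ⇒ (2E)/3 − E + (18 + x) = 2.
Multiply by 6: 2·(2E) − 3·(2E) + 6·(18 + x) = 12, i.e. 108 + 6x − (108 + 3x) = 12.
Collecting terms: 3x = 12, so x = 4.
Then 2E = 108 + 3·4 = 120, so E = 60, V = 2E/3 = 40, F = 18 + 4 = 22.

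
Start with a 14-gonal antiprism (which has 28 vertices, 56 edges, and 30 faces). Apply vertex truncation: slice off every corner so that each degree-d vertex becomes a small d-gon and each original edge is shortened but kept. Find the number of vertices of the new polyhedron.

112

Truncation replaces each original edge-end by a new vertex, so V′ = 2E = 112.
Each original edge survives, and each old vertex of degree d contributes d new edges; summing degrees gives Σd = 2E, so E′ = E + 2E = 3E = 168.
Each original face survives and each original vertex becomes one new face: F′ = F + V = 58.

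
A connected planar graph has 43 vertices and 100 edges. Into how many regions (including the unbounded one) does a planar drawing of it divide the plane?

59

Euler's formula for a connected plane graph: V − E + F = 2, so F = 2 − 43 + 100 = 59.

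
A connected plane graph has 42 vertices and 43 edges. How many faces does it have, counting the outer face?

Euler's formula for a connected plane graph: V − E + F = 2, so F = 2 − 42 + 43 = 3.

3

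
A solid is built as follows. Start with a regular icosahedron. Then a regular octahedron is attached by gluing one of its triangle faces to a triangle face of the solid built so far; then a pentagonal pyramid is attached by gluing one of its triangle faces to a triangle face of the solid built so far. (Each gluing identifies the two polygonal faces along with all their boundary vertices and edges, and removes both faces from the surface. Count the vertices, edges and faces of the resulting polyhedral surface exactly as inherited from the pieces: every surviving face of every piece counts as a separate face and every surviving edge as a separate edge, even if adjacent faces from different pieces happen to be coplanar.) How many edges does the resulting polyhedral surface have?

A regular icosahedron: V=12, E=30, F=20.
Attach a regular octahedron (V=6, E=12, F=8) along a 3-gon: merge 3 vertices and 3 edges, delete both glued faces → V=15, E=39, F=26.
Attach a pentagonal pyramid (V=6, E=10, F=6) along a 3-gon: merge 3 vertices and 3 edges, delete both glued faces → V=18, E=46, F=30.
Check: V − E + F = 18 − 46 + 30 = 2.

46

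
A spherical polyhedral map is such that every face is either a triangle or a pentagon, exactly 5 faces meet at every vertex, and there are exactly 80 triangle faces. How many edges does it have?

Let x be the number of pentagons; then F = 80 + x.
Edge–face incidences: 2E = 3·80 + 5·x = 240 + 5x.
Every vertex has degree 5, so 5V = 2E.
Euler: V − E + F = 2 ⇒ (2E)/5 − E + (80 + x) = 2.
Multiply by 10: 2·(2E) − 5·(2E) + 10·(80 + x) = 20, i.e. 800 + 10x − 3·(240 + 5x) = 20.
Collecting terms: −5x + 80 = 20, so −5x = −60, so x = 12.
Then 2E = 240 + 5·12 = 300, so E = 150, V = 2E/5 = 60, F = 80 + 12 = 92.

150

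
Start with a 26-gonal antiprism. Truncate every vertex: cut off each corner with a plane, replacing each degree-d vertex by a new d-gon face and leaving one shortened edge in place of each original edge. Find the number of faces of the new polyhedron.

The base solid has V = 52, E = 104, F = 54.
Truncation replaces each original edge-end by a new vertex, so V′ = 2E = 208.
Each original edge survives, and each old vertex of degree d contributes d new edges; summing degrees gives Σd = 2E, so E′ = E + 2E = 3E = 312.
Each original face survives and each original vertex becomes one new face: F′ = F + V = 106.

106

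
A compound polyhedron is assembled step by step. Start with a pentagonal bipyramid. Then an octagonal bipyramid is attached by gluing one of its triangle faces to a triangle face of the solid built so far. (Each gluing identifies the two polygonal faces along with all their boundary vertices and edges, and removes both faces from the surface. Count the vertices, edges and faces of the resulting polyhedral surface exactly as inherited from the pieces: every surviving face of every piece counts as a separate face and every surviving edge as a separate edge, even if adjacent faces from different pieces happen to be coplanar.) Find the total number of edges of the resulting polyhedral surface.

36

A pentagonal bipyramid: V=7, E=15, F=10.
Attach an octagonal bipyramid (V=10, E=24, F=16) along a 3-gon: merge 3 vertices and 3 edges, delete both glued faces → V=14, E=36, F=24.
Check: V − E + F = 14 − 36 + 24 = 2.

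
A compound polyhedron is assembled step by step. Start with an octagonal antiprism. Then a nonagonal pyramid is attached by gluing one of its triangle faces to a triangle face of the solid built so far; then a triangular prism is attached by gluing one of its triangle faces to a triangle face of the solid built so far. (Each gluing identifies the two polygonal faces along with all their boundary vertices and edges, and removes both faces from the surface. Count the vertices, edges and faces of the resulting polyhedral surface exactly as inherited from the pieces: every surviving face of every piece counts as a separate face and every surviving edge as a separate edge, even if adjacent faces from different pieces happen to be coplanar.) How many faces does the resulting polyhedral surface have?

29

An octagonal antiprism: V=16, E=32, F=18.
Attach a nonagonal pyramid (V=10, E=18, F=10) along a 3-gon: merge 3 vertices and 3 edges, delete both glued faces → V=23, E=47, F=26.
Attach a triangular prism (V=6, E=9, F=5) along a 3-gon: merge 3 vertices and 3 edges, delete both glued faces → V=26, E=53, F=29.
Check: V − E + F = 26 − 53 + 29 = 2.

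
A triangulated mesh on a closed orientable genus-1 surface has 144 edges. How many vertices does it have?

48

χ = 2 − 2·1 = 0, and every face is a triangle so 3F = 2E.
F = 2E/3 = 96. Then V = 0 + E − F = 0 + 144 − 96 = 48.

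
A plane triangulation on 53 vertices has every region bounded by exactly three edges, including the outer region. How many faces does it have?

In a plane triangulation 3F = 2E and V − E + F = 2, so F = 2V − 4 = 2·53 − 4 = 102.

102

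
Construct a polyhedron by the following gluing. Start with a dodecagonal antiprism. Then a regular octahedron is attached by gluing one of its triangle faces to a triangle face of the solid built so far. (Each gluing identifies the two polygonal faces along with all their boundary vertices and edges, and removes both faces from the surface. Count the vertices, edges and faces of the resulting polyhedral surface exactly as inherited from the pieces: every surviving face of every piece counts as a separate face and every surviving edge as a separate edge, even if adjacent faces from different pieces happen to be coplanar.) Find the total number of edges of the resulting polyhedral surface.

57

A dodecagonal antiprism: V=24, E=48, F=26.
Attach a regular octahedron (V=6, E=12, F=8) along a 3-gon: merge 3 vertices and 3 edges, delete both glued faces → V=27, E=57, F=32.
Check: V − E + F = 27 − 57 + 32 = 2.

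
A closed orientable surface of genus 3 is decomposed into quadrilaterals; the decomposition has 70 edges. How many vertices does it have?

χ = 2 − 2·3 = -4, and every face is a square so 4F = 2E.
F = 2E/4 = 35. Then V = -4 + E − F = -4 + 70 − 35 = 31.

31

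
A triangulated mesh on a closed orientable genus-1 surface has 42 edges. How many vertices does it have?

14

χ = 2 − 2·1 = 0, and every face is a triangle so 3F = 2E.
F = 2E/3 = 28. Then V = 0 + E − F = 0 + 42 − 28 = 14.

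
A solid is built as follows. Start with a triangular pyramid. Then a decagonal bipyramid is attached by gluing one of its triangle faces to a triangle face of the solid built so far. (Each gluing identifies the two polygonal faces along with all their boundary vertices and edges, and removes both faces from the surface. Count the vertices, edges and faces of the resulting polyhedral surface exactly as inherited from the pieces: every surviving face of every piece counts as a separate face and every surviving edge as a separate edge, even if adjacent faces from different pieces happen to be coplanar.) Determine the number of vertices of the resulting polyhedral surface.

13

A triangular pyramid: V=4, E=6, F=4.
Attach a decagonal bipyramid (V=12, E=30, F=20) along a 3-gon: merge 3 vertices and 3 edges, delete both glued faces → V=13, E=33, F=22.
Check: V − E + F = 13 − 33 + 22 = 2.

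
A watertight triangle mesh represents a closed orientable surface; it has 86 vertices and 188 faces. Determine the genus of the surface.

Every face is a triangle, so 2E = 3·188 = 564, giving E = 282.
χ = V − E + F = 86 − 282 + 188 = -8.
For a closed orientable surface χ = 2 − 2g, so g = (2 − (-8))/2 = 5.

5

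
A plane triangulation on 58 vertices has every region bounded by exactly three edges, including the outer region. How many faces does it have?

In a plane triangulation 3F = 2E and V − E + F = 2, so F = 2V − 4 = 2·58 − 4 = 112.

112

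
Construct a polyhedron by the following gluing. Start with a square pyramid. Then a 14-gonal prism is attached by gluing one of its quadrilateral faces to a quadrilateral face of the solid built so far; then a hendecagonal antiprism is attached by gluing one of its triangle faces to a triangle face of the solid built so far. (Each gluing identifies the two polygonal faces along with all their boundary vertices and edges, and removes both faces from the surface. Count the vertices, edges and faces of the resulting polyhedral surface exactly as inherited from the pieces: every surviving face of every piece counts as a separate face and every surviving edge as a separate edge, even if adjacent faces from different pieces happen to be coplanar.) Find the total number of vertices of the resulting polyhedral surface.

48

A square pyramid: V=5, E=8, F=5.
Attach a 14-gonal prism (V=28, E=42, F=16) along a 4-gon: merge 4 vertices and 4 edges, delete both glued faces → V=29, E=46, F=19.
Attach a hendecagonal antiprism (V=22, E=44, F=24) along a 3-gon: merge 3 vertices and 3 edges, delete both glued faces → V=48, E=87, F=41.
Check: V − E + F = 48 − 87 + 41 = 2.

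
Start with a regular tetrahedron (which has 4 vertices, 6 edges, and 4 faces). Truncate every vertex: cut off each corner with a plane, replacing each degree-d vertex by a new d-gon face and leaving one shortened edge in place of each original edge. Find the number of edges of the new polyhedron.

18

Truncation replaces each original edge-end by a new vertex, so V′ = 2E = 12.
Each original edge survives, and each old vertex of degree d contributes d new edges; summing degrees gives Σd = 2E, so E′ = E + 2E = 3E = 18.
Each original face survives and each original vertex becomes one new face: F′ = F + V = 8.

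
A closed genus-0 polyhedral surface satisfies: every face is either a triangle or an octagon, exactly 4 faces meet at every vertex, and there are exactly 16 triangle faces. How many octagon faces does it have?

Let x be the number of octagons; then F = 16 + x.
Edge–face incidences: 2E = 3·16 + 8·x = 48 + 8x.
Every vertex has degree 4, so 4V = 2E.
Euler: V − E + F = 2 ⇒ (2E)/4 − E + (16 + x) = 2.
Multiply by 8: 2·(2E) − 4·(2E) + 8·(16 + x) = 16, i.e. 128 + 8x − 2·(48 + 8x) = 16.
Collecting terms: −8x + 32 = 16, so −8x = −16, so x = 2.
Then 2E = 48 + 8·2 = 64, so E = 32, V = 2E/4 = 16, F = 16 + 2 = 18.

2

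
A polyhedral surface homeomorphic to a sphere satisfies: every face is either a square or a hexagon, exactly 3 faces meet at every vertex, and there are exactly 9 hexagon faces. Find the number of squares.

Let x be the number of squares; then F = 9 + x.
Edge–face incidences: 2E = 6·9 + 4·x = 54 + 4x.
Every vertex has degree 3, so 3V = 2E.
Euler: V − E + F = 2 ⇒ (2E)/3 − E + (9 + x) = 2.
Multiply by 6: 2·(2E) − 3·(2E) + 6·(9 + x) = 12, i.e. 54 + 6x − (54 + 4x) = 12.
Collecting terms: 2x = 12, so x = 6.
Then 2E = 54 + 4·6 = 78, so E = 39, V = 2E/3 = 26, F = 9 + 6 = 15.

6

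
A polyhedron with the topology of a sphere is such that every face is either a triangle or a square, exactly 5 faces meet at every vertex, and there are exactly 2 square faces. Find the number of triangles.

24

Let x be the number of triangles; then F = 2 + x.
Edge–face incidences: 2E = 4·2 + 3·x = 8 + 3x.
Every vertex has degree 5, so 5V = 2E.
Euler: V − E + F = 2 ⇒ (2E)/5 − E + (2 + x) = 2.
Multiply by 10: 2·(2E) − 5·(2E) + 10·(2 + x) = 20, i.e. 20 + 10x − 3·(8 + 3x) = 20.
Collecting terms: x − 4 = 20, so x = 24.
Then 2E = 8 + 3·24 = 80, so E = 40, V = 2E/5 = 16, F = 2 + 24 = 26.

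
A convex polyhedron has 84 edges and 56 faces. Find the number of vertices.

Here V − E + F = 2.
V = 2 + E − F = 2 + 84 − 56 = 30.

30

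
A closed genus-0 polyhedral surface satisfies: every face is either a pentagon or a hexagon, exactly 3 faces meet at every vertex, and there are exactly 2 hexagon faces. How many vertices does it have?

24

Let x be the number of pentagons; then F = 2 + x.
Edge–face incidences: 2E = 6·2 + 5·x = 12 + 5x.
Every vertex has degree 3, so 3V = 2E.
Euler: V − E + F = 2 ⇒ (2E)/3 − E + (2 + x) = 2.
Multiply by 6: 2·(2E) − 3·(2E) + 6·(2 + x) = 12, i.e. 12 + 6x − (12 + 5x) = 12.
Collecting terms: x = 12.
Then 2E = 12 + 5·12 = 72, so E = 36, V = 2E/3 = 24, F = 2 + 12 = 14.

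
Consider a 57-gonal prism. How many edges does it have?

A prism on an n-gon has two n-gon bases and n rectangular sides: V = 2·57 = 114, E = 3·57 = 171, F = 57 + 2 = 59.
Check: V − E + F = 114 − 171 + 59 = 2.

171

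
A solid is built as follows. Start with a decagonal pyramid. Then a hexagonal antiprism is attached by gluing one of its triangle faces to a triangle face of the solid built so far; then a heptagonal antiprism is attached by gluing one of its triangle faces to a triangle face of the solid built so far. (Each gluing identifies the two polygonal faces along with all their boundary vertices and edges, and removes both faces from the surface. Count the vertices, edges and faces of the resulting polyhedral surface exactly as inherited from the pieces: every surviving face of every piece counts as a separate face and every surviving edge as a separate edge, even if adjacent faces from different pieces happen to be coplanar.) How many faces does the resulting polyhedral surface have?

37

A decagonal pyramid: V=11, E=20, F=11.
Attach a hexagonal antiprism (V=12, E=24, F=14) along a 3-gon: merge 3 vertices and 3 edges, delete both glued faces → V=20, E=41, F=23.
Attach a heptagonal antiprism (V=14, E=28, F=16) along a 3-gon: merge 3 vertices and 3 edges, delete both glued faces → V=31, E=66, F=37.
Check: V − E + F = 31 − 66 + 37 = 2.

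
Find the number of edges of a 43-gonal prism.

129

A prism on an n-gon has two n-gon bases and n rectangular sides: V = 2·43 = 86, E = 3·43 = 129, F = 43 + 2 = 45.
Check: V − E + F = 86 − 129 + 45 = 2.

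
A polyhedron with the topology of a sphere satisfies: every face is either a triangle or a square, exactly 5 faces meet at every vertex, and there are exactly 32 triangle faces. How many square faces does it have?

6

Let x be the number of squares; then F = 32 + x.
Edge–face incidences: 2E = 3·32 + 4·x = 96 + 4x.
Every vertex has degree 5, so 5V = 2E.
Euler: V − E + F = 2 ⇒ (2E)/5 − E + (32 + x) = 2.
Multiply by 10: 2·(2E) − 5·(2E) + 10·(32 + x) = 20, i.e. 320 + 10x − 3·(96 + 4x) = 20.
Collecting terms: −2x + 32 = 20, so −2x = −12, so x = 6.
Then 2E = 96 + 4·6 = 120, so E = 60, V = 2E/5 = 24, F = 32 + 6 = 38.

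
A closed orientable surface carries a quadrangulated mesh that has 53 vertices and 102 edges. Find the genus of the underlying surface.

0

Every face is a square and each edge borders two faces, so 4F = 2·102, giving F = 51.
χ = V − E + F = 53 − 102 + 51 = 2.
For a closed orientable surface χ = 2 − 2g, so g = (2 − (2))/2 = 0.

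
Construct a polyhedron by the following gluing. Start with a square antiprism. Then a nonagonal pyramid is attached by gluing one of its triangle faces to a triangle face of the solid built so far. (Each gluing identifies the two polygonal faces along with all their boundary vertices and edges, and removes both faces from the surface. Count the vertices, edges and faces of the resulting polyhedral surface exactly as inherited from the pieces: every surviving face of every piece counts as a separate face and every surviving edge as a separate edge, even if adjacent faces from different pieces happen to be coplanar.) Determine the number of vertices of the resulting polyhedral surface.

A square antiprism: V=8, E=16, F=10.
Attach a nonagonal pyramid (V=10, E=18, F=10) along a 3-gon: merge 3 vertices and 3 edges, delete both glued faces → V=15, E=31, F=18.
Check: V − E + F = 15 − 31 + 18 = 2.

15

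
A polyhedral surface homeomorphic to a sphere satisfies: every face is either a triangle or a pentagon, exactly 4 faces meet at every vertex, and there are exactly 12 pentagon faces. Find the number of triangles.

Let x be the number of triangles; then F = 12 + x.
Edge–face incidences: 2E = 5·12 + 3·x = 60 + 3x.
Every vertex has degree 4, so 4V = 2E.
Euler: V − E + F = 2 ⇒ (2E)/4 − E + (12 + x) = 2.
Multiply by 8: 2·(2E) − 4·(2E) + 8·(12 + x) = 16, i.e. 96 + 8x − 2·(60 + 3x) = 16.
Collecting terms: 2x − 24 = 16, so 2x = 40, so x = 20.
Then 2E = 60 + 3·20 = 120, so E = 60, V = 2E/4 = 30, F = 12 + 20 = 32.

20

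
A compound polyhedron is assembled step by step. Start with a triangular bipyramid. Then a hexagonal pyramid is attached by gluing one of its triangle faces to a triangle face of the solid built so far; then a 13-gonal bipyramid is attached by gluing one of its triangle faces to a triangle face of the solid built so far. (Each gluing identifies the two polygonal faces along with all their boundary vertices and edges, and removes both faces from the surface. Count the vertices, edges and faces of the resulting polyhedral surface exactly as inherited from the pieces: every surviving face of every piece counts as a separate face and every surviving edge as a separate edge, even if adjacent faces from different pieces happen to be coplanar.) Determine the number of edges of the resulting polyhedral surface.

54

A triangular bipyramid: V=5, E=9, F=6.
Attach a hexagonal pyramid (V=7, E=12, F=7) along a 3-gon: merge 3 vertices and 3 edges, delete both glued faces → V=9, E=18, F=11.
Attach a 13-gonal bipyramid (V=15, E=39, F=26) along a 3-gon: merge 3 vertices and 3 edges, delete both glued faces → V=21, E=54, F=35.
Check: V − E + F = 21 − 54 + 35 = 2.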